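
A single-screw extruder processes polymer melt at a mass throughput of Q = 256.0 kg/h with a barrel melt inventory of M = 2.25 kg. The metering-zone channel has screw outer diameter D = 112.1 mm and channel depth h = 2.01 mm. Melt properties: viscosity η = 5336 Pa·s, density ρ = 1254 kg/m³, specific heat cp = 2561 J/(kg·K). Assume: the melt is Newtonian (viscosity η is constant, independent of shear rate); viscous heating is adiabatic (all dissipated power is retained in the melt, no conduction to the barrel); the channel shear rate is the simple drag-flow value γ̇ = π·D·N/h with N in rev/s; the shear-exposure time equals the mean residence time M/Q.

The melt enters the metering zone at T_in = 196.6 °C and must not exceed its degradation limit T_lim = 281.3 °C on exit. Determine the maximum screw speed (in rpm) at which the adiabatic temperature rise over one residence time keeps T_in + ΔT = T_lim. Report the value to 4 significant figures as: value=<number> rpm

value=13.75 rpm

Convert throughput: Q = 256.0 kg/h = 256.0/3600 = 0.0711111 kg/s
t_res = M / Q_s = 2.25 / 0.0711111 = 31.6406 s
Geometry in SI: D = 112.1 mm → 0.1121 m, h = 2.01 mm → 0.00201 m
ΔT_a = T_lim − T_in = 281.3 − 196.6 = 84.7 K
Invert ΔT = ηγ̇²t_res/(ρcp) for γ̇: γ̇_max² = ΔT_a ρ cp / (η t_res) = 84.7·1254·2561 / (5336·31.6406) = 1611.13 s⁻²
γ̇_max = √1611.13 = 40.1388 s⁻¹
N_max = γ̇_max h / (πD) = 40.1388·0.00201/(π·0.1121) = 0.22909 rev/s → ×60 = 13.7454 rpm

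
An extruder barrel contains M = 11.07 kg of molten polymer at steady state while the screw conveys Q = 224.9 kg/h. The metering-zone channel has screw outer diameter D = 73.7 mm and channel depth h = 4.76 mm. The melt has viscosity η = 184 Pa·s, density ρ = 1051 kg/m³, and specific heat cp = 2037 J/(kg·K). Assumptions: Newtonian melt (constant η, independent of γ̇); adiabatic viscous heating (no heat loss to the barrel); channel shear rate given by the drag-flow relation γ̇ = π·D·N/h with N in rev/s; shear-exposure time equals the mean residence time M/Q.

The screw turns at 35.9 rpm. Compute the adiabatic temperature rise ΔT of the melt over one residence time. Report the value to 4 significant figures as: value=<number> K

value=12.90 K

Convert throughput: Q = 224.9 kg/h = 224.9/3600 = 0.0624722 kg/s
t_res = M / Q_s = 11.07 ÷ 0.0624722 = 177.199 s
D = 73.7 mm = 0.0737 m;  h = 4.76 mm = 0.00476 m;  N = 35.9 rpm / 60 = 0.598333 rev/s
γ̇ = π D N / h = (π)(0.0737)(0.598333) / 0.00476 = 29.1041 s⁻¹
ΔT = η·γ̇²·t_res/(ρ·cp) = [184 × 29.1041² × 177.199] / [1051 × 2037] = 12.9001 K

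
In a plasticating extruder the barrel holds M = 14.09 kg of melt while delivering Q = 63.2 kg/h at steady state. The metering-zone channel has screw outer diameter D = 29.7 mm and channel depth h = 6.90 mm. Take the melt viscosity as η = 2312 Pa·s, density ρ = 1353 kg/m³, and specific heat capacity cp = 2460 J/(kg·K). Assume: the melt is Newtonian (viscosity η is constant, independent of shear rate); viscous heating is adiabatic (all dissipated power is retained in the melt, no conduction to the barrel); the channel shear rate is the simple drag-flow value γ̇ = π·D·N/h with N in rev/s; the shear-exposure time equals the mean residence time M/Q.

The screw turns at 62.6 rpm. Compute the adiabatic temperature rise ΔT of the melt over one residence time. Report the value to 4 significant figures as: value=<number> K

value=111.0 K

Throughput in SI: Q_s = 63.2 kg/h ÷ 3600 s/h = 0.0175556 kg/s
t_res = M / Q_s = 14.09 ÷ 0.0175556 = 802.595 s
Convert to SI: D = 0.0297 m, h = 0.0069 m, N = 62.6/60 = 1.04333 rev/s
Shear rate: γ̇ = πDN/h = π·0.0297·1.04333/0.0069 = 14.1085 s⁻¹
Adiabatic rise: ΔT = η γ̇² t_res / (ρ cp) = 2312·(14.1085)²·802.595 / (1353·2460) = 110.972 K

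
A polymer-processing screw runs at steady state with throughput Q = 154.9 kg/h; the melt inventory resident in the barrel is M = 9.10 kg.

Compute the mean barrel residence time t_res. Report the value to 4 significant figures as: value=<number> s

value=211.5 s

Q_s = Q / 3600 = 154.9 / 3600 = 0.0430278 kg/s
t_res = M / Q_s = 9.10 / 0.0430278 = 211.491 s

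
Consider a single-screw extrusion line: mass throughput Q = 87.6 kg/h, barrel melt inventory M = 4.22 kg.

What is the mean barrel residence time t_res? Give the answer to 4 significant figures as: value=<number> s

value=173.4 s

Q_s = Q / 3600 = 87.6 / 3600 = 0.0243333 kg/s
t_res = M / Q_s = 4.22 ÷ 0.0243333 = 173.425 s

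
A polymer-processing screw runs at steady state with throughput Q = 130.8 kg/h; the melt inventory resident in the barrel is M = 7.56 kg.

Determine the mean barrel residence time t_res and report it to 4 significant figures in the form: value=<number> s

value=208.1 s

Throughput in SI: Q_s = 130.8 kg/h ÷ 3600 s/h = 0.0363333 kg/s
t_res = M / Q_s = 7.56 / 0.0363333 = 208.073 s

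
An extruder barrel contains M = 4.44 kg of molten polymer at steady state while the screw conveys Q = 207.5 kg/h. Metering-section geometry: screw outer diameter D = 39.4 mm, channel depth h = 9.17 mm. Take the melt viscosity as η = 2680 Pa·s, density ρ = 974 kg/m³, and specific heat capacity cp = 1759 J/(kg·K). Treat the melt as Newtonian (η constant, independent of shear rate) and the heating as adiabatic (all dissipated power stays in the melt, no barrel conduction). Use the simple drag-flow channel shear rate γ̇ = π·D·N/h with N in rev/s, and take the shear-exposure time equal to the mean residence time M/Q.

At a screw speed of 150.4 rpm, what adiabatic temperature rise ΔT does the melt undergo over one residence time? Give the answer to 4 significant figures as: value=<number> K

value=138.0 K

Convert throughput: Q = 207.5 kg/h = 207.5/3600 = 0.0576389 kg/s
Mean residence time: t_res = M/Q_s = 4.44 kg / 0.0576389 kg/s = 77.0313 s
D = 39.4 mm = 0.0394 m;  h = 9.17 mm = 0.00917 m;  N = 150.4 rpm / 60 = 2.50667 rev/s
Shear rate: γ̇ = πDN/h = π·0.0394·2.50667/0.00917 = 33.8356 s⁻¹
ΔT = η·γ̇²·t_res/(ρ·cp) = [2680 × 33.8356² × 77.0313] / [974 × 1759] = 137.951 K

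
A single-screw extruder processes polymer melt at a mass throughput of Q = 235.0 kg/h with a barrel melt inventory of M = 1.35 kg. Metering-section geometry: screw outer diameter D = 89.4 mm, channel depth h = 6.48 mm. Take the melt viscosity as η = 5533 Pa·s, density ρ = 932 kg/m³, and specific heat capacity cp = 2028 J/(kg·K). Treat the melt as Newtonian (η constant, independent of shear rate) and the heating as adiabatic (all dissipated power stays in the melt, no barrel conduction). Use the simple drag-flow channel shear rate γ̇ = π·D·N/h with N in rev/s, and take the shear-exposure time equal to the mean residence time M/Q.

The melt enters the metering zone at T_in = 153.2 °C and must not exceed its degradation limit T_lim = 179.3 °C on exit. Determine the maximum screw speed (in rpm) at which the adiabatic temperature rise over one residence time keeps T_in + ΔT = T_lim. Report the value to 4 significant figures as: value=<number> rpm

value=28.74 rpm

Q_s = Q / 3600 = 235.0 / 3600 = 0.0652778 kg/s
Mean residence time: t_res = M/Q_s = 1.35 kg / 0.0652778 kg/s = 20.6809 s
Convert to metres: D = 0.0894 m, h = 0.00648 m
ΔT_a = T_lim − T_in = 179.3 °C − 153.2 °C = 26.1 K
Invert ΔT = ηγ̇²t_res/(ρcp) for γ̇: γ̇_max² = ΔT_a ρ cp / (η t_res) = 26.1·932·2028 / (5533·20.6809) = 431.117 s⁻²
γ̇_max = √431.117 = 20.7634 s⁻¹
N_max = γ̇_max·h / (π·D) = 20.7634 · 0.00648 / (π · 0.0894) = 0.479055 rev/s = 28.7433 rpm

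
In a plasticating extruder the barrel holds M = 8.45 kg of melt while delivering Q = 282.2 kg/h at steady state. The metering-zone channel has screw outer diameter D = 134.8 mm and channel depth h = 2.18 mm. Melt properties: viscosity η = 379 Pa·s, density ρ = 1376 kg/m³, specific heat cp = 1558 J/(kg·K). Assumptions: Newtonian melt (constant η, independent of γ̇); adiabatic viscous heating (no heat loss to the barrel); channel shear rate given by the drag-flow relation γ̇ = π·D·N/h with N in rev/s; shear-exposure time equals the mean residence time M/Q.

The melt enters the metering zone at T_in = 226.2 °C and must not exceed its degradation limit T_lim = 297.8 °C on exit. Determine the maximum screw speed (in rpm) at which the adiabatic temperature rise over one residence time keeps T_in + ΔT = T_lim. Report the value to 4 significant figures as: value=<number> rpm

value=18.93 rpm

Throughput in SI: Q_s = 282.2 kg/h ÷ 3600 s/h = 0.0783889 kg/s
t_res = M / Q_s = 8.45 / 0.0783889 = 107.796 s
Convert to metres: D = 0.1348 m, h = 0.00218 m
Allowable rise: ΔT_a = T_lim − T_in = 297.8 − 226.2 = 71.6 K
γ̇_max² = ΔT_a·ρ·cp/(η·t_res) = 71.6·1376·1558/(379·107.796) = 3757.14 s⁻²
γ̇_max = sqrt(3757.14) = 61.2955 s⁻¹
Solve γ̇ = πDN/h for N: N_max = γ̇_max·h/(π·D) = 61.2955 × 0.00218 / (π × 0.1348) = 0.315534 rev/s = 18.932 rpm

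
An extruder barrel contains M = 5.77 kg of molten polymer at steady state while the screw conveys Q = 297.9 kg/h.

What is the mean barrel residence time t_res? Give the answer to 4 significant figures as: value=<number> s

value=69.73 s

Convert throughput: Q = 297.9 kg/h = 297.9/3600 = 0.08275 kg/s
t_res = M / Q_s = 5.77 / 0.08275 = 69.7281 s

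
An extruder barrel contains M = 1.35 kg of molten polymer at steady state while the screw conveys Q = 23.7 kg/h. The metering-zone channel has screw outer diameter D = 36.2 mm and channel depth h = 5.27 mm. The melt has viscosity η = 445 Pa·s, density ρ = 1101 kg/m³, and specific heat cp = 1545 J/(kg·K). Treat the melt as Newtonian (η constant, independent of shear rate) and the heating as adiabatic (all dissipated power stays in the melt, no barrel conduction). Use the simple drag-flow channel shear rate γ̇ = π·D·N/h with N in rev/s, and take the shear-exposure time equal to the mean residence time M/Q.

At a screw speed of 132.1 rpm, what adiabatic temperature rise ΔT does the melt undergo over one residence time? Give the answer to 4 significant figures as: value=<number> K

value=121.1 K

Q_s = Q / 3600 = 23.7 / 3600 = 0.00658333 kg/s
t_res = M / Q_s = 1.35 ÷ 0.00658333 = 205.063 s
Geometry in metres: D = 36.2 mm → 0.0362 m, h = 5.27 mm → 0.00527 m; screw speed N = 132.1 rpm = 2.20167 rev/s
Shear rate: γ̇ = πDN/h = π·0.0362·2.20167/0.00527 = 47.5116 s⁻¹
Adiabatic rise: ΔT = η γ̇² t_res / (ρ cp) = 445·(47.5116)²·205.063 / (1101·1545) = 121.096 K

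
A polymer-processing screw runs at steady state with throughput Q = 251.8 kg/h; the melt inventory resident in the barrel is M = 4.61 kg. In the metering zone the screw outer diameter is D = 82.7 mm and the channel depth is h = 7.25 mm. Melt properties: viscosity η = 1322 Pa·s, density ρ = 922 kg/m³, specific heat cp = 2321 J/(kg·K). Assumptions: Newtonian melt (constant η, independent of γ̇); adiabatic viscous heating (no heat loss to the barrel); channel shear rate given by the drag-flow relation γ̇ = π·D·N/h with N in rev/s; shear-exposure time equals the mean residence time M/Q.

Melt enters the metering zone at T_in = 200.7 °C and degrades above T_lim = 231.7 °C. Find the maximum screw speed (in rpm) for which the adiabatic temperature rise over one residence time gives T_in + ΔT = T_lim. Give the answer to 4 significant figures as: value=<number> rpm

value=46.20 rpm

Convert throughput: Q = 251.8 kg/h = 251.8/3600 = 0.0699444 kg/s
t_res = M / Q_s = 4.61 ÷ 0.0699444 = 65.9095 s
D = 82.7 mm = 0.0827 m;  h = 7.25 mm = 0.00725 m
ΔT_a = T_lim − T_in = 231.7 °C − 200.7 °C = 31 K
γ̇_max² = ΔT_a·ρ·cp / (η·t_res) = [31 × 922 × 2321] / [1322 × 65.9095] = 761.357 s⁻²
Take the square root: γ̇_max = √(761.357) = 27.5927 s⁻¹
N_max = γ̇_max·h / (π·D) = 27.5927 · 0.00725 / (π · 0.0827) = 0.769976 rev/s = 46.1985 rpm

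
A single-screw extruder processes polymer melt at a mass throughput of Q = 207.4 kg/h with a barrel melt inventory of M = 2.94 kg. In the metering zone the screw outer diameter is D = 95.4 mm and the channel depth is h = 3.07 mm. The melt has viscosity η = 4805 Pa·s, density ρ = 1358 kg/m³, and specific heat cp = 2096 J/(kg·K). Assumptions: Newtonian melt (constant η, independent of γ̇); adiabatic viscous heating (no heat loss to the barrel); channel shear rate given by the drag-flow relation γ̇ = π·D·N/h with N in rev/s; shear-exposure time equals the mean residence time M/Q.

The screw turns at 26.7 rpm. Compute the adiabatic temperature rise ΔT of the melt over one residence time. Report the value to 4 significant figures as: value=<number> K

Q_s = Q / 3600 = 207.4 / 3600 = 0.0576111 kg/s
t_res = M / Q_s = 2.94 ÷ 0.0576111 = 51.0318 s
D = 95.4 mm = 0.0954 m;  h = 3.07 mm = 0.00307 m;  N = 26.7 rpm / 60 = 0.445 rev/s
γ̇ = π·D·N / h = π · 0.0954 · 0.445 / 0.00307 = 43.443 s⁻¹
Adiabatic rise: ΔT = η γ̇² t_res / (ρ cp) = 4805·(43.443)²·51.0318 / (1358·2096) = 162.586 K

value=162.6 K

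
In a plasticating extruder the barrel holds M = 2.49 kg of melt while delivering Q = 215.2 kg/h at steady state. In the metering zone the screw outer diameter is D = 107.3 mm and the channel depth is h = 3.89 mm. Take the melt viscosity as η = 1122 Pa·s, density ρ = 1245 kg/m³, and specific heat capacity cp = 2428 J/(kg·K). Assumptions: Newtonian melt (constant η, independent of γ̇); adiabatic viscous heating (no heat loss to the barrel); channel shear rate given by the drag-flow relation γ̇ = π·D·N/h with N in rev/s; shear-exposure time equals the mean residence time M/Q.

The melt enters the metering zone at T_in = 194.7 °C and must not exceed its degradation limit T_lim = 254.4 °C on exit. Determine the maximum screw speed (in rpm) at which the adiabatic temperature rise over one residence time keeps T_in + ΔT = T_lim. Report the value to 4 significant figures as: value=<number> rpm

Convert throughput: Q = 215.2 kg/h = 215.2/3600 = 0.0597778 kg/s
t_res = M / Q_s = 2.49 / 0.0597778 = 41.6543 s
Convert to metres: D = 0.1073 m, h = 0.00389 m
Allowable rise: ΔT_a = T_lim − T_in = 254.4 − 194.7 = 59.7 K
Invert ΔT = ηγ̇²t_res/(ρcp) for γ̇: γ̇_max² = ΔT_a ρ cp / (η t_res) = 59.7·1245·2428 / (1122·41.6543) = 3861.36 s⁻²
γ̇_max = √3861.36 = 62.1398 s⁻¹
N_max = γ̇_max·h / (π·D) = 62.1398 · 0.00389 / (π · 0.1073) = 0.717084 rev/s = 43.025 rpm

value=43.03 rpm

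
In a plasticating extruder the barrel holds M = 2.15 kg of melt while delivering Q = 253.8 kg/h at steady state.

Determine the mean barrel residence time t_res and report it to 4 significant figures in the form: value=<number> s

Throughput in SI: Q_s = 253.8 kg/h ÷ 3600 s/h = 0.0705 kg/s
t_res = M / Q_s = 2.15 / 0.0705 = 30.4965 s

value=30.50 s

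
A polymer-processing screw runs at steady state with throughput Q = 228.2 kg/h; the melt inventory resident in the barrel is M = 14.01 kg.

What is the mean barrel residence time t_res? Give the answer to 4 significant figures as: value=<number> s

Convert throughput: Q = 228.2 kg/h = 228.2/3600 = 0.0633889 kg/s
t_res = M / Q_s = 14.01 ÷ 0.0633889 = 221.017 s

value=221.0 s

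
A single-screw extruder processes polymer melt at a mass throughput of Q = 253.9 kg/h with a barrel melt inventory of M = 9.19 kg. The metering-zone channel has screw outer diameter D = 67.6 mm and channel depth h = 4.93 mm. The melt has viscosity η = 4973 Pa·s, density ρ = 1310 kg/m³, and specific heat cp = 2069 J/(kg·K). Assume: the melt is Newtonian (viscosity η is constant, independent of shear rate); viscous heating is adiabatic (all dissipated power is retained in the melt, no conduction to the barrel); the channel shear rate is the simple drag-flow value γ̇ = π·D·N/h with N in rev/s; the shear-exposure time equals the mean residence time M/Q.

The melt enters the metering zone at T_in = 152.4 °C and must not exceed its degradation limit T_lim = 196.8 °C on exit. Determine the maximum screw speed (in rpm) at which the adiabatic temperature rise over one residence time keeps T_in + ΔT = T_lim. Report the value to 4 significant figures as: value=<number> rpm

value=18.98 rpm

Convert throughput: Q = 253.9 kg/h = 253.9/3600 = 0.0705278 kg/s
Mean residence time: t_res = M/Q_s = 9.19 kg / 0.0705278 kg/s = 130.303 s
Convert to metres: D = 0.0676 m, h = 0.00493 m
ΔT_a = T_lim − T_in = 196.8 − 152.4 = 44.4 K
γ̇_max² = ΔT_a·ρ·cp/(η·t_res) = 44.4·1310·2069/(4973·130.303) = 185.712 s⁻²
Take the square root: γ̇_max = √(185.712) = 13.6276 s⁻¹
Solve γ̇ = πDN/h for N: N_max = γ̇_max·h/(π·D) = 13.6276 × 0.00493 / (π × 0.0676) = 0.316352 rev/s = 18.9811 rpm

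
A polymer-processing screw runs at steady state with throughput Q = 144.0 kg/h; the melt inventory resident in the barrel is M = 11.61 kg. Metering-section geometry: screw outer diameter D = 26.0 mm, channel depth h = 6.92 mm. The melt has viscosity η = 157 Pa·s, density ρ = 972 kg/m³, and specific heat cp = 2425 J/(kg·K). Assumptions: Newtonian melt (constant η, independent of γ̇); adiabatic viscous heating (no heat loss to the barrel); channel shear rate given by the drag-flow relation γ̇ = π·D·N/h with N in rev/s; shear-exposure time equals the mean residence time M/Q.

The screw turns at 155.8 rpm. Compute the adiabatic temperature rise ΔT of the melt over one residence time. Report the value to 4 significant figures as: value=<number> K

value=18.16 K

Q_s = Q / 3600 = 144.0 / 3600 = 0.04 kg/s
Mean residence time: t_res = M/Q_s = 11.61 kg / 0.04 kg/s = 290.25 s
Convert to SI: D = 0.026 m, h = 0.00692 m, N = 155.8/60 = 2.59667 rev/s
γ̇ = π D N / h = (π)(0.026)(2.59667) / 0.00692 = 30.6502 s⁻¹
Adiabatic rise: ΔT = η γ̇² t_res / (ρ cp) = 157·(30.6502)²·290.25 / (972·2425) = 18.1619 K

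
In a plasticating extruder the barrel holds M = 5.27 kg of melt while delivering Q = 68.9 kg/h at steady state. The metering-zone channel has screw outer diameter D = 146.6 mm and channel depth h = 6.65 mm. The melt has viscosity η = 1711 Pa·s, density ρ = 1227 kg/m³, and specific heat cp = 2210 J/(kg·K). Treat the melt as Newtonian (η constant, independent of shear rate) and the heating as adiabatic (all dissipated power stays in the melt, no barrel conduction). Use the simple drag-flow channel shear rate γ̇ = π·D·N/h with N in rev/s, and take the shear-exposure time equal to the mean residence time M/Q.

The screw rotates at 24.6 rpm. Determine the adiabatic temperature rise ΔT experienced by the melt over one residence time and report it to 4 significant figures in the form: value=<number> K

Throughput in SI: Q_s = 68.9 kg/h ÷ 3600 s/h = 0.0191389 kg/s
Mean residence time: t_res = M/Q_s = 5.27 kg / 0.0191389 kg/s = 275.356 s
D = 146.6 mm = 0.1466 m;  h = 6.65 mm = 0.00665 m;  N = 24.6 rpm / 60 = 0.41 rev/s
γ̇ = π D N / h = (π)(0.1466)(0.41) / 0.00665 = 28.3953 s⁻¹
Adiabatic rise: ΔT = η γ̇² t_res / (ρ cp) = 1711·(28.3953)²·275.356 / (1227·2210) = 140.087 K

value=140.1 K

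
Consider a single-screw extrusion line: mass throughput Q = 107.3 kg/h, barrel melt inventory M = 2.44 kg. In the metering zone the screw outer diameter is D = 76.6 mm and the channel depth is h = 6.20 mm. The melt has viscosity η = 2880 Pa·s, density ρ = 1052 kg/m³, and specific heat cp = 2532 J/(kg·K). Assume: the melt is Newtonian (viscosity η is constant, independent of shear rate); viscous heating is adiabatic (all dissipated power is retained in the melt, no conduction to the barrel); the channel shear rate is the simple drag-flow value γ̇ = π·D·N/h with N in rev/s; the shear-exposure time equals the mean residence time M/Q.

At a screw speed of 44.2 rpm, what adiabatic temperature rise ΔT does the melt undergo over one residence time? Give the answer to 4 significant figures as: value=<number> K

value=72.36 K

Q_s = Q / 3600 = 107.3 / 3600 = 0.0298056 kg/s
Mean residence time: t_res = M/Q_s = 2.44 kg / 0.0298056 kg/s = 81.8639 s
Convert to SI: D = 0.0766 m, h = 0.0062 m, N = 44.2/60 = 0.736667 rev/s
γ̇ = π·D·N / h = π · 0.0766 · 0.736667 / 0.0062 = 28.5929 s⁻¹
Adiabatic rise: ΔT = η γ̇² t_res / (ρ cp) = 2880·(28.5929)²·81.8639 / (1052·2532) = 72.3638 K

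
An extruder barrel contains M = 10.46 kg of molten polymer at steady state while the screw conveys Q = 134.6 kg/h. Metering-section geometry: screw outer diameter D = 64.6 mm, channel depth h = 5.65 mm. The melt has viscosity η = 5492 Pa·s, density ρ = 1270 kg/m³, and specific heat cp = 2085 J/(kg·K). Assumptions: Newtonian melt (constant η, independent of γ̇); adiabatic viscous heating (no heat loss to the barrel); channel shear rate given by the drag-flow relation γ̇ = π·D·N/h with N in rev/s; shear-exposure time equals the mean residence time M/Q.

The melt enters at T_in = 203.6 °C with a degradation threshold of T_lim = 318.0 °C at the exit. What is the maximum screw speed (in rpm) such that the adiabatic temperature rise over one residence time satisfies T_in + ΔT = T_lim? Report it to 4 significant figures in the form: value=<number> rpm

Convert throughput: Q = 134.6 kg/h = 134.6/3600 = 0.0373889 kg/s
t_res = M / Q_s = 10.46 ÷ 0.0373889 = 279.762 s
Convert to metres: D = 0.0646 m, h = 0.00565 m
Allowable rise: ΔT_a = T_lim − T_in = 318.0 − 203.6 = 114.4 K
γ̇_max² = ΔT_a·ρ·cp / (η·t_res) = [114.4 × 1270 × 2085] / [5492 × 279.762] = 197.159 s⁻²
Take the square root: γ̇_max = √(197.159) = 14.0413 s⁻¹
N_max = γ̇_max h / (πD) = 14.0413·0.00565/(π·0.0646) = 0.390908 rev/s → ×60 = 23.4545 rpm

value=23.45 rpm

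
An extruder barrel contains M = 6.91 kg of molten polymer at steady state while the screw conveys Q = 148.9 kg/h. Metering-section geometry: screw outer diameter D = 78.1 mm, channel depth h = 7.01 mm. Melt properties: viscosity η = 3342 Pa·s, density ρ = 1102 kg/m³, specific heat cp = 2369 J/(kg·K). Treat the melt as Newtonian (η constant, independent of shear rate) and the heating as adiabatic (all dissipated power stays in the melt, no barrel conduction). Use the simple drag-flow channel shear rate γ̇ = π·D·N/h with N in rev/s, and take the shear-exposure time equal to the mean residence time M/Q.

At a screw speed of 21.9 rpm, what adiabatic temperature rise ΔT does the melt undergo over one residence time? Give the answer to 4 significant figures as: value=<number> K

value=34.91 K

Throughput in SI: Q_s = 148.9 kg/h ÷ 3600 s/h = 0.0413611 kg/s
t_res = M / Q_s = 6.91 / 0.0413611 = 167.065 s
Geometry in metres: D = 78.1 mm → 0.0781 m, h = 7.01 mm → 0.00701 m; screw speed N = 21.9 rpm = 0.365 rev/s
γ̇ = π·D·N / h = π · 0.0781 · 0.365 / 0.00701 = 12.7754 s⁻¹
Adiabatic rise: ΔT = η γ̇² t_res / (ρ cp) = 3342·(12.7754)²·167.065 / (1102·2369) = 34.9058 K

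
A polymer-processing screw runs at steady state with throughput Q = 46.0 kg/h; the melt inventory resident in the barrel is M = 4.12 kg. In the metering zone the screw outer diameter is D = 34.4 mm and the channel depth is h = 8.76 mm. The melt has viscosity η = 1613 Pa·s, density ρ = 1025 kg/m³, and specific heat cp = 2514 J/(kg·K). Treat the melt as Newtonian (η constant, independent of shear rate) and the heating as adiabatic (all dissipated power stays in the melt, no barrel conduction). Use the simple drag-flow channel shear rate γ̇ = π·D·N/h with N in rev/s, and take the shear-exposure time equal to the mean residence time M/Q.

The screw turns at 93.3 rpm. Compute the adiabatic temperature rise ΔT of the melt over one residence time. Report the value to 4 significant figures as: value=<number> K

value=74.28 K

Throughput in SI: Q_s = 46.0 kg/h ÷ 3600 s/h = 0.0127778 kg/s
t_res = M / Q_s = 4.12 ÷ 0.0127778 = 322.435 s
D = 34.4 mm = 0.0344 m;  h = 8.76 mm = 0.00876 m;  N = 93.3 rpm / 60 = 1.555 rev/s
γ̇ = π·D·N / h = π · 0.0344 · 1.555 / 0.00876 = 19.1838 s⁻¹
ΔT = η·γ̇²·t_res/(ρ·cp) = [1613 × 19.1838² × 322.435] / [1025 × 2514] = 74.2773 K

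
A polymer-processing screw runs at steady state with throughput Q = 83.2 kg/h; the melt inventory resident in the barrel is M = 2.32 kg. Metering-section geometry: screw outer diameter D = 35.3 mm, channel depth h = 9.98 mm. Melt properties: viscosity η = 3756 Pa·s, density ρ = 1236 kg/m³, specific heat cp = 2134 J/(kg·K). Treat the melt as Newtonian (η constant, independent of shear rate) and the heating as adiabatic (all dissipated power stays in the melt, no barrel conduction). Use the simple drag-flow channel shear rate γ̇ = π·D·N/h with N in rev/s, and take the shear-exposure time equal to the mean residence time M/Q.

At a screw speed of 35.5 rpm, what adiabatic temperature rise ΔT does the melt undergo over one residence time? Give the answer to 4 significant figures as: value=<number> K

Convert throughput: Q = 83.2 kg/h = 83.2/3600 = 0.0231111 kg/s
t_res = M / Q_s = 2.32 / 0.0231111 = 100.385 s
D = 35.3 mm = 0.0353 m;  h = 9.98 mm = 0.00998 m;  N = 35.5 rpm / 60 = 0.591667 rev/s
Shear rate: γ̇ = πDN/h = π·0.0353·0.591667/0.00998 = 6.57463 s⁻¹
Adiabatic rise: ΔT = η γ̇² t_res / (ρ cp) = 3756·(6.57463)²·100.385 / (1236·2134) = 6.17906 K

value=6.179 K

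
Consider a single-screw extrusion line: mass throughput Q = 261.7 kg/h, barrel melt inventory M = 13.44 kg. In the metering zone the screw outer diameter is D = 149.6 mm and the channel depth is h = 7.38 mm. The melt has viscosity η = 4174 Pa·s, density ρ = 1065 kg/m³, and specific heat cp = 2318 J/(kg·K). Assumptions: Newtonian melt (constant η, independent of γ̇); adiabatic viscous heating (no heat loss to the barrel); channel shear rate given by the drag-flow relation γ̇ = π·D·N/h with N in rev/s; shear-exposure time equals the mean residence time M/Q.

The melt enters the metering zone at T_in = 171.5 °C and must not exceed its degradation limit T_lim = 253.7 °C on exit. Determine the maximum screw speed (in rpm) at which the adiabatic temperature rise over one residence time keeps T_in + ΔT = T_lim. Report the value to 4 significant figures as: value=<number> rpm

value=15.28 rpm

Throughput in SI: Q_s = 261.7 kg/h ÷ 3600 s/h = 0.0726944 kg/s
Mean residence time: t_res = M/Q_s = 13.44 kg / 0.0726944 kg/s = 184.883 s
Geometry in SI: D = 149.6 mm → 0.1496 m, h = 7.38 mm → 0.00738 m
ΔT_a = T_lim − T_in = 253.7 − 171.5 = 82.2 K
γ̇_max² = ΔT_a·ρ·cp/(η·t_res) = 82.2·1065·2318/(4174·184.883) = 262.957 s⁻²
γ̇_max = sqrt(262.957) = 16.2159 s⁻¹
N_max = γ̇_max h / (πD) = 16.2159·0.00738/(π·0.1496) = 0.254634 rev/s → ×60 = 15.2781 rpm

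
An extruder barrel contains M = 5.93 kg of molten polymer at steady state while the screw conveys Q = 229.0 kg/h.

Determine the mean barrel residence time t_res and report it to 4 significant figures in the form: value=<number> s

value=93.22 s

Q_s = Q / 3600 = 229.0 / 3600 = 0.0636111 kg/s
Mean residence time: t_res = M/Q_s = 5.93 kg / 0.0636111 kg/s = 93.2227 s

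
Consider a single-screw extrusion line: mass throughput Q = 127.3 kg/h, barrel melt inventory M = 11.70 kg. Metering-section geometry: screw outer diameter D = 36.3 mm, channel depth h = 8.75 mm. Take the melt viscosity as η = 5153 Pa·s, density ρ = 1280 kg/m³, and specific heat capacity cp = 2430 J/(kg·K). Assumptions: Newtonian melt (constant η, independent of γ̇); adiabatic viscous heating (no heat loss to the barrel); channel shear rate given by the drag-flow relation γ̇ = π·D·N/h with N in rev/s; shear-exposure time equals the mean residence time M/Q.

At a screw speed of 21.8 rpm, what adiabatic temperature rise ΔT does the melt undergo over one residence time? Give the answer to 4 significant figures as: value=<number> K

value=12.29 K

Q_s = Q / 3600 = 127.3 / 3600 = 0.0353611 kg/s
t_res = M / Q_s = 11.70 / 0.0353611 = 330.872 s
D = 36.3 mm = 0.0363 m;  h = 8.75 mm = 0.00875 m;  N = 21.8 rpm / 60 = 0.363333 rev/s
γ̇ = π D N / h = (π)(0.0363)(0.363333) / 0.00875 = 4.73537 s⁻¹
ΔT = η·γ̇²·t_res / (ρ·cp) = 5153 · (4.73537)² · 330.872 / (1280 · 2430) = 12.2917 K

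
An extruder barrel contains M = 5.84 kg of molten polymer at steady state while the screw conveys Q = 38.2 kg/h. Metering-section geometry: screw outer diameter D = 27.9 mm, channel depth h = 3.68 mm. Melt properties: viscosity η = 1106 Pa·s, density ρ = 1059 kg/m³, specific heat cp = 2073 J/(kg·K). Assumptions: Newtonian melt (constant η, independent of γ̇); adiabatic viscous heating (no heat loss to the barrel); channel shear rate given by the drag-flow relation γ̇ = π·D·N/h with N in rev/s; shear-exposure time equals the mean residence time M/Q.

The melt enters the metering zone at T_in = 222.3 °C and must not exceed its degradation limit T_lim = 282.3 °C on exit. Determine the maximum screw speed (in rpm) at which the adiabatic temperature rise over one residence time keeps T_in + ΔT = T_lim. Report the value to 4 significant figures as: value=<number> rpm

Throughput in SI: Q_s = 38.2 kg/h ÷ 3600 s/h = 0.0106111 kg/s
Mean residence time: t_res = M/Q_s = 5.84 kg / 0.0106111 kg/s = 550.366 s
Geometry in SI: D = 27.9 mm → 0.0279 m, h = 3.68 mm → 0.00368 m
ΔT_a = T_lim − T_in = 282.3 − 222.3 = 60 K
γ̇_max² = ΔT_a·ρ·cp / (η·t_res) = [60 × 1059 × 2073] / [1106 × 550.366] = 216.391 s⁻²
Take the square root: γ̇_max = √(216.391) = 14.7102 s⁻¹
N_max = γ̇_max·h / (π·D) = 14.7102 · 0.00368 / (π · 0.0279) = 0.617609 rev/s = 37.0565 rpm

value=37.06 rpm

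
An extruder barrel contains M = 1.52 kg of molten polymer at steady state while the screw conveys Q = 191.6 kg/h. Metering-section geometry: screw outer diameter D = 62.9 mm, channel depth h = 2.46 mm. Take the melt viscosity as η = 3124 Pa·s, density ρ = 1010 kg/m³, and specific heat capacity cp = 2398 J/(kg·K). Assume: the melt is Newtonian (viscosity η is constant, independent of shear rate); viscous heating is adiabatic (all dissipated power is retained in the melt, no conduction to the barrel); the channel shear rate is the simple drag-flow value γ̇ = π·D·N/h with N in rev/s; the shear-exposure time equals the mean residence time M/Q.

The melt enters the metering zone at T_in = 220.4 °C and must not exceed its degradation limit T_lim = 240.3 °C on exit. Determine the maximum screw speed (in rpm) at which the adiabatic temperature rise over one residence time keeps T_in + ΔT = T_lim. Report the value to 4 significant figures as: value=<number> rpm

Throughput in SI: Q_s = 191.6 kg/h ÷ 3600 s/h = 0.0532222 kg/s
t_res = M / Q_s = 1.52 / 0.0532222 = 28.5595 s
D = 62.9 mm = 0.0629 m;  h = 2.46 mm = 0.00246 m
ΔT_a = T_lim − T_in = 240.3 °C − 220.4 °C = 19.9 K
Invert ΔT = ηγ̇²t_res/(ρcp) for γ̇: γ̇_max² = ΔT_a ρ cp / (η t_res) = 19.9·1010·2398 / (3124·28.5595) = 540.209 s⁻²
γ̇_max = sqrt(540.209) = 23.2424 s⁻¹
N_max = γ̇_max h / (πD) = 23.2424·0.00246/(π·0.0629) = 0.289345 rev/s → ×60 = 17.3607 rpm

value=17.36 rpm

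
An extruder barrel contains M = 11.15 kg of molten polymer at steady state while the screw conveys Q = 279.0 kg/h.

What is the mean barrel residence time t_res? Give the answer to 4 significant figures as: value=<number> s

Convert throughput: Q = 279.0 kg/h = 279.0/3600 = 0.0775 kg/s
t_res = M / Q_s = 11.15 / 0.0775 = 143.871 s

value=143.9 s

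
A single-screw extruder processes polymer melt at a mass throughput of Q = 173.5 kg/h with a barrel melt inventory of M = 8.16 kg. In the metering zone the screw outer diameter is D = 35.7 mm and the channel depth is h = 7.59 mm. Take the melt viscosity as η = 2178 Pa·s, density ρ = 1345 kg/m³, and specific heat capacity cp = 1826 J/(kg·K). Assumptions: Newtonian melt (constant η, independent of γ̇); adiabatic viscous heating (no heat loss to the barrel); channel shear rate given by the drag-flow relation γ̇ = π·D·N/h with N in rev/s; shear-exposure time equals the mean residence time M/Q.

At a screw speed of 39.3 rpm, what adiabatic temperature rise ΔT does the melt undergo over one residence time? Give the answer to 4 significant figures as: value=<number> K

value=14.07 K

Throughput in SI: Q_s = 173.5 kg/h ÷ 3600 s/h = 0.0481944 kg/s
t_res = M / Q_s = 8.16 / 0.0481944 = 169.314 s
D = 35.7 mm = 0.0357 m;  h = 7.59 mm = 0.00759 m;  N = 39.3 rpm / 60 = 0.655 rev/s
γ̇ = π·D·N / h = π · 0.0357 · 0.655 / 0.00759 = 9.67871 s⁻¹
Adiabatic rise: ΔT = η γ̇² t_res / (ρ cp) = 2178·(9.67871)²·169.314 / (1345·1826) = 14.0658 K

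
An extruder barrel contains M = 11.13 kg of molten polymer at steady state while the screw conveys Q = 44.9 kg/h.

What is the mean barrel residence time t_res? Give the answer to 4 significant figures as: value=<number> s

Convert throughput: Q = 44.9 kg/h = 44.9/3600 = 0.0124722 kg/s
t_res = M / Q_s = 11.13 / 0.0124722 = 892.383 s

value=892.4 s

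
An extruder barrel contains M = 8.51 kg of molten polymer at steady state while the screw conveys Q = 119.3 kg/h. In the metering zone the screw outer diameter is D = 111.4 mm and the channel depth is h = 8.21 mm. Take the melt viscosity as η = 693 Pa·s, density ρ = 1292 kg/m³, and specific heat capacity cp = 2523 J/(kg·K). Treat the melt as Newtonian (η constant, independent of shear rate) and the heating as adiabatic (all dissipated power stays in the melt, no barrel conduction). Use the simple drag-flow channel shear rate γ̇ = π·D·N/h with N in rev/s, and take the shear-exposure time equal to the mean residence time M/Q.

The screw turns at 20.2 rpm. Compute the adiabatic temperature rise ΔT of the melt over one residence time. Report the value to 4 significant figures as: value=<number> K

value=11.24 K

Q_s = Q / 3600 = 119.3 / 3600 = 0.0331389 kg/s
t_res = M / Q_s = 8.51 / 0.0331389 = 256.798 s
Geometry in metres: D = 111.4 mm → 0.1114 m, h = 8.21 mm → 0.00821 m; screw speed N = 20.2 rpm = 0.336667 rev/s
γ̇ = π D N / h = (π)(0.1114)(0.336667) / 0.00821 = 14.3513 s⁻¹
ΔT = η·γ̇²·t_res / (ρ·cp) = 693 · (14.3513)² · 256.798 / (1292 · 2523) = 11.2442 K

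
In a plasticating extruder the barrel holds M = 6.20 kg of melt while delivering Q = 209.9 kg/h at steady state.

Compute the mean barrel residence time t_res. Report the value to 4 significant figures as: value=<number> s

value=106.3 s

Convert throughput: Q = 209.9 kg/h = 209.9/3600 = 0.0583056 kg/s
Mean residence time: t_res = M/Q_s = 6.20 kg / 0.0583056 kg/s = 106.336 s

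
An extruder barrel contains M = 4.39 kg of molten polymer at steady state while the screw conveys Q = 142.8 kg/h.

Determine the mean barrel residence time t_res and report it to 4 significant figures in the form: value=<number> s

value=110.7 s

Convert throughput: Q = 142.8 kg/h = 142.8/3600 = 0.0396667 kg/s
Mean residence time: t_res = M/Q_s = 4.39 kg / 0.0396667 kg/s = 110.672 s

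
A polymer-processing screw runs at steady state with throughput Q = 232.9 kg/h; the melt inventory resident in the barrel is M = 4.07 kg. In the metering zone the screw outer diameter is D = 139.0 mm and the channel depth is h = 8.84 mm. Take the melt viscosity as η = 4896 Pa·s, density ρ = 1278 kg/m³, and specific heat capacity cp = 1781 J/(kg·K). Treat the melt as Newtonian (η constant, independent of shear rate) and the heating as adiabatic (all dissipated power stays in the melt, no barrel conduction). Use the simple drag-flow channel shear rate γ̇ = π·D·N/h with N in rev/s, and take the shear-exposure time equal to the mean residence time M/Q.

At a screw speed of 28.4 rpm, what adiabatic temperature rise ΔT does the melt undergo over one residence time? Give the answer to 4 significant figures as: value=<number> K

Q_s = Q / 3600 = 232.9 / 3600 = 0.0646944 kg/s
t_res = M / Q_s = 4.07 ÷ 0.0646944 = 62.9111 s
Geometry in metres: D = 139.0 mm → 0.139 m, h = 8.84 mm → 0.00884 m; screw speed N = 28.4 rpm = 0.473333 rev/s
γ̇ = π·D·N / h = π · 0.139 · 0.473333 / 0.00884 = 23.3819 s⁻¹
ΔT = η·γ̇²·t_res/(ρ·cp) = [4896 × 23.3819² × 62.9111] / [1278 × 1781] = 73.9832 K

value=73.98 K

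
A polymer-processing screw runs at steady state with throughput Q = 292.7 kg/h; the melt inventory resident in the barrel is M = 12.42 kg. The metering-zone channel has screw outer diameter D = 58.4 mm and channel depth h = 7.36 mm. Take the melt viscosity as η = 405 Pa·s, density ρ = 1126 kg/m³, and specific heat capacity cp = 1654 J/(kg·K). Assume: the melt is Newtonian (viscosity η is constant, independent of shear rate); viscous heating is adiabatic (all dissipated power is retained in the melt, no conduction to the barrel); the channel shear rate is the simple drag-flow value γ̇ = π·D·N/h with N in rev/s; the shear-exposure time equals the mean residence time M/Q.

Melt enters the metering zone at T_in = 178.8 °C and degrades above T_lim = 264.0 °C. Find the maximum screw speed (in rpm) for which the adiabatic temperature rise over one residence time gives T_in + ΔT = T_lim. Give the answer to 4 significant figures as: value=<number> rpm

value=121.9 rpm

Convert throughput: Q = 292.7 kg/h = 292.7/3600 = 0.0813056 kg/s
Mean residence time: t_res = M/Q_s = 12.42 kg / 0.0813056 kg/s = 152.757 s
D = 58.4 mm = 0.0584 m;  h = 7.36 mm = 0.00736 m
ΔT_a = T_lim − T_in = 264.0 °C − 178.8 °C = 85.2 K
γ̇_max² = ΔT_a·ρ·cp / (η·t_res) = [85.2 × 1126 × 1654] / [405 × 152.757] = 2564.82 s⁻²
γ̇_max = sqrt(2564.82) = 50.6441 s⁻¹
N_max = γ̇_max h / (πD) = 50.6441·0.00736/(π·0.0584) = 2.03163 rev/s → ×60 = 121.898 rpm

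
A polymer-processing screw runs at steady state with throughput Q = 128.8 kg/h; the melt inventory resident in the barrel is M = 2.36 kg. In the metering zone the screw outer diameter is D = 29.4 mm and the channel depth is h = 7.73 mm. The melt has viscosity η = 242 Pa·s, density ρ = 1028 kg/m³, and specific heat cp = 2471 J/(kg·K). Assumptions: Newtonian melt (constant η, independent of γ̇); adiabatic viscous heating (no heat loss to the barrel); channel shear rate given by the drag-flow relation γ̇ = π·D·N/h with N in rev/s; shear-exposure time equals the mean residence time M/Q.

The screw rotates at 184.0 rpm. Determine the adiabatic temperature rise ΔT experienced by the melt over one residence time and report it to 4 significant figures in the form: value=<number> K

Convert throughput: Q = 128.8 kg/h = 128.8/3600 = 0.0357778 kg/s
Mean residence time: t_res = M/Q_s = 2.36 kg / 0.0357778 kg/s = 65.9627 s
Geometry in metres: D = 29.4 mm → 0.0294 m, h = 7.73 mm → 0.00773 m; screw speed N = 184.0 rpm = 3.06667 rev/s
Shear rate: γ̇ = πDN/h = π·0.0294·3.06667/0.00773 = 36.6424 s⁻¹
ΔT = η·γ̇²·t_res/(ρ·cp) = [242 × 36.6424² × 65.9627] / [1028 × 2471] = 8.43756 K

value=8.438 K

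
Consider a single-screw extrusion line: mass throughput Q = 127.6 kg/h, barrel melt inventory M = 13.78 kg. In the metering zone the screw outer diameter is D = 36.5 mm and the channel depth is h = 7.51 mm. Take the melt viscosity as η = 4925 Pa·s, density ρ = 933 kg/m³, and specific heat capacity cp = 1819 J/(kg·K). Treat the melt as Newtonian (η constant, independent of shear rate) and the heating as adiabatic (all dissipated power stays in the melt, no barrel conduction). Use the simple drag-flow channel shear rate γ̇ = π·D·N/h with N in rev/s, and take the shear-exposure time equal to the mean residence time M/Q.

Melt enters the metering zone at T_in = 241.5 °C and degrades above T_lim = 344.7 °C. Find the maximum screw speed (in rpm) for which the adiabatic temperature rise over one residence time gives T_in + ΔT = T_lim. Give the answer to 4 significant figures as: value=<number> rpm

value=37.58 rpm

Convert throughput: Q = 127.6 kg/h = 127.6/3600 = 0.0354444 kg/s
Mean residence time: t_res = M/Q_s = 13.78 kg / 0.0354444 kg/s = 388.777 s
Geometry in SI: D = 36.5 mm → 0.0365 m, h = 7.51 mm → 0.00751 m
ΔT_a = T_lim − T_in = 344.7 − 241.5 = 103.2 K
γ̇_max² = ΔT_a·ρ·cp / (η·t_res) = [103.2 × 933 × 1819] / [4925 × 388.777] = 91.4717 s⁻²
γ̇_max = √91.4717 = 9.56408 s⁻¹
N_max = γ̇_max·h / (π·D) = 9.56408 · 0.00751 / (π · 0.0365) = 0.626384 rev/s = 37.583 rpm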